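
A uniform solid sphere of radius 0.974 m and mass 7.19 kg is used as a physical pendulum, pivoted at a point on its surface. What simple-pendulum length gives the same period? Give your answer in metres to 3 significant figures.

1.36 m

The equivalent simple-pendulum length is L_eq = I/(md), where I is about the pivot and d = 0.9740 m.
I_cm = (2/5)mR² = 2.728 kg·m², so I = I_cm + md² = 2.728 + 6.821 = 9.549 kg·m².
L_eq = 9.549/(7.19 × 0.9740) = 1.36 m.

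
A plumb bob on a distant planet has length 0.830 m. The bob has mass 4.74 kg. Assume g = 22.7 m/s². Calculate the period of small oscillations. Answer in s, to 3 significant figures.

T = 2π√(L/g) = 2π√(0.830/22.7) = 2π × 0.1912 = 1.20 s.

1.20 s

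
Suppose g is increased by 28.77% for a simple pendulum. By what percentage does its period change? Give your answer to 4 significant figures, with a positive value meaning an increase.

T ∝ 1/√g, so T'/T = 1/√(1.2877) = 0.88124.
Percentage change in T = (0.88124 − 1) × 100% = -11.88%.

-11.88%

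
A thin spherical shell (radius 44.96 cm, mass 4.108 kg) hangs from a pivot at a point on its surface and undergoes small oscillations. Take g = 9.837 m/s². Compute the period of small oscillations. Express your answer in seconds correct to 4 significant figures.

I_cm = (2/3)mr² = 0.55359 kg·m². The pivot is at distance d = 0.4496 m from the centre of mass.
By the parallel-axis theorem, I = I_cm + md² = 0.55359 + 0.83039 = 1.3840 kg·m².
T = 2π√(I/(mgd)) = 2π√(1.3840/(4.108 × 9.837 × 0.4496)) = 1.734 s.

1.734 s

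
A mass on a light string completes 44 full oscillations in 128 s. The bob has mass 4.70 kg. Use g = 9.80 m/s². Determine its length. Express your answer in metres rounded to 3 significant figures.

2.10 m

T = 128/44 = 2.909 s.
From T = 2π√(L/g), L = gT²/(4π²) = 9.80 × 2.909²/(4π²) = 2.10 m.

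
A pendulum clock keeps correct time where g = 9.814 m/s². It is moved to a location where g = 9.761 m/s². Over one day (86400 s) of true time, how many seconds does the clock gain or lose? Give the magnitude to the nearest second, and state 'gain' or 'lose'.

The clock's period scales as T ∝ 1/√g, so T'/T = √(9.814/9.761) = 1.00271.
In 86400 s of true time the clock registers 86400/1.00271 = 86166.4 s, so it loses 234 s.

lose 234 s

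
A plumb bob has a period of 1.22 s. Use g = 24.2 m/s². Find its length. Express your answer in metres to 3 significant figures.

From T = 2π√(L/g), L = gT²/(4π²) = 24.2 × 1.220²/(4π²) = 0.912 m.

0.912 m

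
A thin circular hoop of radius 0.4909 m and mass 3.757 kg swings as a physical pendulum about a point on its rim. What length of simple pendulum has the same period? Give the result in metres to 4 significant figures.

0.9818 m

The equivalent simple-pendulum length is L_eq = I/(md), where I is about the pivot and d = 0.49090 m.
I_cm = mR² = 0.90537 kg·m², so I = I_cm + md² = 0.90537 + 0.90537 = 1.8107 kg·m².
L_eq = 1.8107/(3.757 × 0.49090) = 0.9818 m.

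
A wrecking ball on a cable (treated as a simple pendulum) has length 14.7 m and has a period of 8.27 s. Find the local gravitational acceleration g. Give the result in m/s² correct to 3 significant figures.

8.49 m/s²

From T = 2π√(L/g), g = 4π²L/T² = 4π² × 14.7/8.270² = 8.49 m/s².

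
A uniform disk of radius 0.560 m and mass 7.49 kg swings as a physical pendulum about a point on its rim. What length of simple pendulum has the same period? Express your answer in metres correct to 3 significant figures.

0.840 m

The equivalent simple-pendulum length is L_eq = I/(md), where I is about the pivot and d = 0.5600 m.
I_cm = ½mR² = 1.174 kg·m², so I = I_cm + md² = 1.174 + 2.349 = 3.523 kg·m².
L_eq = 3.523/(7.49 × 0.5600) = 0.840 m.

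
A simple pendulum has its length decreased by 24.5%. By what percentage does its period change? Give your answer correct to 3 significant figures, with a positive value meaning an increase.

-13.1%

T ∝ √L, so T'/T = √(0.7550) = 0.8689.
Percentage change in T = (0.8689 − 1) × 100% = -13.1%.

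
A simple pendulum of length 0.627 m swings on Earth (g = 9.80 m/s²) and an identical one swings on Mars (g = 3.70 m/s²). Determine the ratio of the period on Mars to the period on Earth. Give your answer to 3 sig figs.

1.63

T ∝ 1/√g, so T₂/T₁ = √(g₁/g₂) = √(9.80/3.70) = 1.63.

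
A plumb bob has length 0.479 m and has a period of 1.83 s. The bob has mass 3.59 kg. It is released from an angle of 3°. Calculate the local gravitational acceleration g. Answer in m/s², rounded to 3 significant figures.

From T = 2π√(L/g), g = 4π²L/T² = 4π² × 0.479/1.830² = 5.65 m/s².

5.65 m/s²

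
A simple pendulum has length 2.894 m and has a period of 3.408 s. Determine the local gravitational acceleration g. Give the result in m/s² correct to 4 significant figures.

9.837 m/s²

From T = 2π√(L/g), g = 4π²L/T² = 4π² × 2.894/3.4080² = 9.837 m/s².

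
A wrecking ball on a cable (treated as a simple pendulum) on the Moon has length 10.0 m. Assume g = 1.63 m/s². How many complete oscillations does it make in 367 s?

23

T = 2π√(L/g) = 2π√(10.0/1.63) = 15.56 s.
Number of complete oscillations = ⌊367/15.56⌋ = ⌊23.58⌋ = 23.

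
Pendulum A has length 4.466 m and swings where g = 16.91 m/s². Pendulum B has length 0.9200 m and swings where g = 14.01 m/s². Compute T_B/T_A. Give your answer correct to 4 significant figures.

T = 2π√(L/g), so T_B/T_A = √((L_B/g_B)/(L_A/g_A)) = √((0.9200/14.01)/(4.466/16.91)) = 0.4986.

0.4986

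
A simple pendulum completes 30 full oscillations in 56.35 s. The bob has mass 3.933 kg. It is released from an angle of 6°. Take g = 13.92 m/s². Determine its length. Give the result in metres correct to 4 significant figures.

1.244 m

T = 56.35/30 = 1.8783 s.
From T = 2π√(L/g), L = gT²/(4π²) = 13.92 × 1.8783²/(4π²) = 1.244 m.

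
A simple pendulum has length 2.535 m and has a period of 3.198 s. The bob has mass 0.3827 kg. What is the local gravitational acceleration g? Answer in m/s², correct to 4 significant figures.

From T = 2π√(L/g), g = 4π²L/T² = 4π² × 2.535/3.1980² = 9.785 m/s².

9.785 m/s²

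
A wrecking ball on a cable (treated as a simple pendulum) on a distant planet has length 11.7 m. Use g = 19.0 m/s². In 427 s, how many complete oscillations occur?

T = 2π√(L/g) = 2π√(11.7/19.0) = 4.931 s.
Number of complete oscillations = ⌊427/4.931⌋ = ⌊86.60⌋ = 86.

86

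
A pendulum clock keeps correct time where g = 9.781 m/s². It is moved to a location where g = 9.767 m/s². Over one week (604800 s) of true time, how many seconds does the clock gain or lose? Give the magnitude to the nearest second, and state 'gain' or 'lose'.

lose 433 s

The clock's period scales as T ∝ 1/√g, so T'/T = √(9.781/9.767) = 1.00072.
In 604800 s of true time the clock registers 604800/1.00072 = 604367.0 s, so it loses 433 s.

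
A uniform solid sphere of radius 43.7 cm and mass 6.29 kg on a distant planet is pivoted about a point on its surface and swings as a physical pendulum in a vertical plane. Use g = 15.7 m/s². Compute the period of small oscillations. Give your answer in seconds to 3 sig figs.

1.24 s

I_cm = (2/5)mr² = 0.4805 kg·m². The pivot is at distance d = 0.437 m from the centre of mass.
By the parallel-axis theorem, I = I_cm + md² = 0.4805 + 1.201 = 1.682 kg·m².
T = 2π√(I/(mgd)) = 2π√(1.682/(6.29 × 15.7 × 0.437)) = 1.24 s.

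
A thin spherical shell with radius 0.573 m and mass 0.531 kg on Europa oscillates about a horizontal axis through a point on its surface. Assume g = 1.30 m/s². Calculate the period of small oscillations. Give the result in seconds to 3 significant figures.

5.39 s

I_cm = (2/3)mr² = 0.1162 kg·m². The pivot is at distance d = 0.573 m from the centre of mass.
By the parallel-axis theorem, I = I_cm + md² = 0.1162 + 0.1743 = 0.2906 kg·m².
T = 2π√(I/(mgd)) = 2π√(0.2906/(0.531 × 1.30 × 0.573)) = 5.39 s.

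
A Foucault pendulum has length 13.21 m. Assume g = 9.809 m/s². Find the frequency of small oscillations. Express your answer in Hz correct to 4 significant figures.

0.1371 Hz

T = 2π√(L/g) = 2π√(13.21/9.809) = 7.2915 s, so f = 1/T = 0.1371 Hz.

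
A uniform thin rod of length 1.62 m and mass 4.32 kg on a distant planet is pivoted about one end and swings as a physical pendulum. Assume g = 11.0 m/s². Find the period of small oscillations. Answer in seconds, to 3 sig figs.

1.97 s

For a physical pendulum T = 2π√(I/(mgd)), with d = 0.8100 m from pivot to centre of mass.
I_cm = mL²/12 = 4.32 × 1.62²/12 = 0.9448 kg·m²; I = I_cm + md² = 0.9448 + 4.32 × 0.8100² = 3.779 kg·m².
T = 2π√(3.779/(4.32 × 11.0 × 0.8100)) = 1.97 s.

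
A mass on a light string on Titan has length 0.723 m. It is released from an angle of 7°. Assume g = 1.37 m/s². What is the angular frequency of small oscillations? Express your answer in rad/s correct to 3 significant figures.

ω = √(g/L) = √(1.37/0.723) = 1.38 rad/s.

1.38 rad/s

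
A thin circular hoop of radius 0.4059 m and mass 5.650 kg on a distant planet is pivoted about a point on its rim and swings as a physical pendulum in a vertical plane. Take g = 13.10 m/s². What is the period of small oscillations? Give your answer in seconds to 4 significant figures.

I_cm = mr² = 0.93086 kg·m². The pivot is at distance d = 0.4059 m from the centre of mass.
By the parallel-axis theorem, I = I_cm + md² = 0.93086 + 0.93086 = 1.8617 kg·m².
T = 2π√(I/(mgd)) = 2π√(1.8617/(5.650 × 13.10 × 0.4059)) = 1.564 s.

1.564 s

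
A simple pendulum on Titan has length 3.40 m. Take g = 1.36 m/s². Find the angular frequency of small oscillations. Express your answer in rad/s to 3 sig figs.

ω = √(g/L) = √(1.36/3.40) = 0.632 rad/s.

0.632 rad/s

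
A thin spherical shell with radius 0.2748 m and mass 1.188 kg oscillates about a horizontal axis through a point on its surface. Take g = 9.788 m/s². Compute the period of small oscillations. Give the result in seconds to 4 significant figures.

I_cm = (2/3)mr² = 0.059808 kg·m². The pivot is at distance d = 0.2748 m from the centre of mass.
By the parallel-axis theorem, I = I_cm + md² = 0.059808 + 0.089712 = 0.14952 kg·m².
T = 2π√(I/(mgd)) = 2π√(0.14952/(1.188 × 9.788 × 0.2748)) = 1.359 s.

1.359 s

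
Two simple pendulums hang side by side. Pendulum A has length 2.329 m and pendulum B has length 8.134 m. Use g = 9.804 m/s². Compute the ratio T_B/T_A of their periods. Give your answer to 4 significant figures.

1.869

T ∝ √L, so T_B/T_A = √(L_B/L_A) = √(8.134/2.329) = 1.869.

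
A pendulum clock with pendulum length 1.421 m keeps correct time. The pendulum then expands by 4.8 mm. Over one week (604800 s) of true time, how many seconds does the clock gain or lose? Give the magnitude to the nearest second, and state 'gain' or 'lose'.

T ∝ √L, so T'/T = √(1.42580/1.421) = 1.00169.
In 604800 s of true time the clock registers 604800/1.00169 = 603781.1 s, so it loses 1019 s.

lose 1019 s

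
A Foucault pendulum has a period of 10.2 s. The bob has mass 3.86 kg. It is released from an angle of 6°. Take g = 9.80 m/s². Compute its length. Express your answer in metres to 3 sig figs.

From T = 2π√(L/g), L = gT²/(4π²) = 9.80 × 10.20²/(4π²) = 25.8 m.

25.8 m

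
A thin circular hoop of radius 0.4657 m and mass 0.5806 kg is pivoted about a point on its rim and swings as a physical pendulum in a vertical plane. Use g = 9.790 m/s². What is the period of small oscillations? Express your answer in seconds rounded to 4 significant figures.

I_cm = mr² = 0.12592 kg·m². The pivot is at distance d = 0.4657 m from the centre of mass.
By the parallel-axis theorem, I = I_cm + md² = 0.12592 + 0.12592 = 0.25184 kg·m².
T = 2π√(I/(mgd)) = 2π√(0.25184/(0.5806 × 9.790 × 0.4657)) = 1.938 s.

1.938 s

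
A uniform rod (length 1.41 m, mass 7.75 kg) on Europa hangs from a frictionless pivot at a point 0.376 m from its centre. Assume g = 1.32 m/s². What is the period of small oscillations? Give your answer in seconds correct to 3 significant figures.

4.94 s

For a physical pendulum T = 2π√(I/(mgd)), with d = 0.3760 m from pivot to centre of mass.
I_cm = mL²/12 = 7.75 × 1.41²/12 = 1.284 kg·m²; I = I_cm + md² = 1.284 + 7.75 × 0.3760² = 2.380 kg·m².
T = 2π√(2.380/(7.75 × 1.32 × 0.3760)) = 4.94 s.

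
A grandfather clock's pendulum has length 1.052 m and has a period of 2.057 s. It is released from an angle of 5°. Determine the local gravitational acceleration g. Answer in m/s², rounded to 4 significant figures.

9.815 m/s²

From T = 2π√(L/g), g = 4π²L/T² = 4π² × 1.052/2.0570² = 9.815 m/s².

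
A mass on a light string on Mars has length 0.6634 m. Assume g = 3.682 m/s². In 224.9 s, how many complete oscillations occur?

84

T = 2π√(L/g) = 2π√(0.6634/3.682) = 2.6670 s.
Number of complete oscillations = ⌊224.9/2.6670⌋ = ⌊84.326⌋ = 84.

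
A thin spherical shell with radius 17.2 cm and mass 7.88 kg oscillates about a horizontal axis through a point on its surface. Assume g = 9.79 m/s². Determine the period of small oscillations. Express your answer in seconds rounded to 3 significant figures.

1.08 s

I_cm = (2/3)mr² = 0.1554 kg·m². The pivot is at distance d = 0.172 m from the centre of mass.
By the parallel-axis theorem, I = I_cm + md² = 0.1554 + 0.2331 = 0.3885 kg·m².
T = 2π√(I/(mgd)) = 2π√(0.3885/(7.88 × 9.79 × 0.172)) = 1.08 s.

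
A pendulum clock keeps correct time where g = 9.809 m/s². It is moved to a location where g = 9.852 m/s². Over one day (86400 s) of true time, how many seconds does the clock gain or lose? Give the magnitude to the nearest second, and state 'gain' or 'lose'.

The clock's period scales as T ∝ 1/√g, so T'/T = √(9.809/9.852) = 0.997815.
In 86400 s of true time the clock registers 86400/0.997815 = 86589.2 s, so it gains 189 s.

gain 189 s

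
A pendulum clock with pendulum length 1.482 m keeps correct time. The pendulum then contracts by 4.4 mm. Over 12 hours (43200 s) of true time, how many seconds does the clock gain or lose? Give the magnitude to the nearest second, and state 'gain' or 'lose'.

gain 64 s

T ∝ √L, so T'/T = √(1.47760/1.482) = 0.998514.
In 43200 s of true time the clock registers 43200/0.998514 = 43264.3 s, so it gains 64 s.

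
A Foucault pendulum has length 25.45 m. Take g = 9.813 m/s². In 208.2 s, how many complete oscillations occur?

20

T = 2π√(L/g) = 2π√(25.45/9.813) = 10.119 s.
Number of complete oscillations = ⌊208.2/10.119⌋ = ⌊20.576⌋ = 20.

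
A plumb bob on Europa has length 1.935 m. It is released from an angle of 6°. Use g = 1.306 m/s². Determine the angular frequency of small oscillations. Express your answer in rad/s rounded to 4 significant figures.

0.8215 rad/s

ω = √(g/L) = √(1.306/1.935) = 0.8215 rad/s.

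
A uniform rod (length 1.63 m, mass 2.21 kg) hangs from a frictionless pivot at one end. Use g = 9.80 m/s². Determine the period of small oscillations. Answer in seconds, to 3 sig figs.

For a physical pendulum T = 2π√(I/(mgd)), with d = 0.8150 m from pivot to centre of mass.
I_cm = mL²/12 = 2.21 × 1.63²/12 = 0.4893 kg·m²; I = I_cm + md² = 0.4893 + 2.21 × 0.8150² = 1.957 kg·m².
T = 2π√(1.957/(2.21 × 9.80 × 0.8150)) = 2.09 s.

2.09 s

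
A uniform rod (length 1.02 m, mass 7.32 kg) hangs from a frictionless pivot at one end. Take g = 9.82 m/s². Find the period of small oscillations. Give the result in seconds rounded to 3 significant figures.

For a physical pendulum T = 2π√(I/(mgd)), with d = 0.5100 m from pivot to centre of mass.
I_cm = mL²/12 = 7.32 × 1.02²/12 = 0.6346 kg·m²; I = I_cm + md² = 0.6346 + 7.32 × 0.5100² = 2.539 kg·m².
T = 2π√(2.539/(7.32 × 9.82 × 0.5100)) = 1.65 s.

1.65 s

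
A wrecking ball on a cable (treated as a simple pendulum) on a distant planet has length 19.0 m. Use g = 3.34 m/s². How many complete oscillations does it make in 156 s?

T = 2π√(L/g) = 2π√(19.0/3.34) = 14.99 s.
Number of complete oscillations = ⌊156/14.99⌋ = ⌊10.41⌋ = 10.

10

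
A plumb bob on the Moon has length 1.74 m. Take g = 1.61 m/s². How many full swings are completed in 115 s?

T = 2π√(L/g) = 2π√(1.74/1.61) = 6.532 s.
Number of complete oscillations = ⌊115/6.532⌋ = ⌊17.61⌋ = 17.

17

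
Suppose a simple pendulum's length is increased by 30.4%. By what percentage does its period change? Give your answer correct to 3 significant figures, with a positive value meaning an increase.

T ∝ √L, so T'/T = √(1.304) = 1.142.
Percentage change in T = (1.142 − 1) × 100% = 14.2%.

14.2%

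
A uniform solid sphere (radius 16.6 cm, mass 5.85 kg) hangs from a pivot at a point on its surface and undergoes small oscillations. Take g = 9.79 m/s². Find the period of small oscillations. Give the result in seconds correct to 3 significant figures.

0.968 s

I_cm = (2/5)mr² = 0.06448 kg·m². The pivot is at distance d = 0.166 m from the centre of mass.
By the parallel-axis theorem, I = I_cm + md² = 0.06448 + 0.1612 = 0.2257 kg·m².
T = 2π√(I/(mgd)) = 2π√(0.2257/(5.85 × 9.79 × 0.166)) = 0.968 s.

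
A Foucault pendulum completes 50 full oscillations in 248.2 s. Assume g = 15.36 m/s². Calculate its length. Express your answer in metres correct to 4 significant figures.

9.587 m

T = 248.2/50 = 4.9640 s.
From T = 2π√(L/g), L = gT²/(4π²) = 15.36 × 4.9640²/(4π²) = 9.587 m.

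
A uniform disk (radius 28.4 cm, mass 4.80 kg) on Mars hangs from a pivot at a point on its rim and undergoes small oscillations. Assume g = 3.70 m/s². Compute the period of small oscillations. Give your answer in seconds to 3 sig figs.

I_cm = ½mr² = 0.1936 kg·m². The pivot is at distance d = 0.284 m from the centre of mass.
By the parallel-axis theorem, I = I_cm + md² = 0.1936 + 0.3871 = 0.5807 kg·m².
T = 2π√(I/(mgd)) = 2π√(0.5807/(4.80 × 3.70 × 0.284)) = 2.13 s.

2.13 s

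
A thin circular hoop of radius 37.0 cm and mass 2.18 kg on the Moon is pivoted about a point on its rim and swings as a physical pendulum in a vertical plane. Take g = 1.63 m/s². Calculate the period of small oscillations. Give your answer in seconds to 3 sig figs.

I_cm = mr² = 0.2984 kg·m². The pivot is at distance d = 0.370 m from the centre of mass.
By the parallel-axis theorem, I = I_cm + md² = 0.2984 + 0.2984 = 0.5969 kg·m².
T = 2π√(I/(mgd)) = 2π√(0.5969/(2.18 × 1.63 × 0.370)) = 4.23 s.

4.23 s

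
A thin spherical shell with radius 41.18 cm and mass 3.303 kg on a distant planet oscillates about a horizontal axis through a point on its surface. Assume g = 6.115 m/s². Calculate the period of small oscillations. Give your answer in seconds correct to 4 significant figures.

I_cm = (2/3)mr² = 0.37341 kg·m². The pivot is at distance d = 0.4118 m from the centre of mass.
By the parallel-axis theorem, I = I_cm + md² = 0.37341 + 0.56012 = 0.93353 kg·m².
T = 2π√(I/(mgd)) = 2π√(0.93353/(3.303 × 6.115 × 0.4118)) = 2.105 s.

2.105 s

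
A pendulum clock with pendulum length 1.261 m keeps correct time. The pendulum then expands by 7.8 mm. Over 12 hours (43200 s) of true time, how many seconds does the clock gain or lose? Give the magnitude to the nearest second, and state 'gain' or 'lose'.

T ∝ √L, so T'/T = √(1.26880/1.261) = 1.00309.
In 43200 s of true time the clock registers 43200/1.00309 = 43067.0 s, so it loses 133 s.

lose 133 s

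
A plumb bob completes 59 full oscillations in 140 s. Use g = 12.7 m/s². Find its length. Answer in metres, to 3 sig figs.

1.81 m

T = 140/59 = 2.373 s.
From T = 2π√(L/g), L = gT²/(4π²) = 12.7 × 2.373²/(4π²) = 1.81 m.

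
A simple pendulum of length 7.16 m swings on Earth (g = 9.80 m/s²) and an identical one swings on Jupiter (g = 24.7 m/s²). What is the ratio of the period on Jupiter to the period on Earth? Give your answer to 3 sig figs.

0.630

T ∝ 1/√g, so T₂/T₁ = √(g₁/g₂) = √(9.80/24.7) = 0.630.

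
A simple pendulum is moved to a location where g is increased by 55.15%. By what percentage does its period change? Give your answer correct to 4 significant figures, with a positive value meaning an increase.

T ∝ 1/√g, so T'/T = 1/√(1.5515) = 0.80283.
Percentage change in T = (0.80283 − 1) × 100% = -19.72%.

-19.72%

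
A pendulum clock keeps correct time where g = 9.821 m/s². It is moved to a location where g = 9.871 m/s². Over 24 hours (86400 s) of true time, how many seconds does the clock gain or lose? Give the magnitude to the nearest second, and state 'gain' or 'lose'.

gain 220 s

The clock's period scales as T ∝ 1/√g, so T'/T = √(9.821/9.871) = 0.997464.
In 86400 s of true time the clock registers 86400/0.997464 = 86619.7 s, so it gains 220 s.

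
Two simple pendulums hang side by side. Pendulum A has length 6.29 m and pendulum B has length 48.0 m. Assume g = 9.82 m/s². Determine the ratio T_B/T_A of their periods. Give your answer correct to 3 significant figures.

T ∝ √L, so T_B/T_A = √(L_B/L_A) = √(48.0/6.29) = 2.76.

2.76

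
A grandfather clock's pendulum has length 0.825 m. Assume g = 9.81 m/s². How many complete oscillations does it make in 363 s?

T = 2π√(L/g) = 2π√(0.825/9.81) = 1.822 s.
Number of complete oscillations = ⌊363/1.822⌋ = ⌊199.2⌋ = 199.

199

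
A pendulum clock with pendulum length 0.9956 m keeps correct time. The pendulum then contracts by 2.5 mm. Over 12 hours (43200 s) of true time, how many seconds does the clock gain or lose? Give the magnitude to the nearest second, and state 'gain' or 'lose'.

T ∝ √L, so T'/T = √(0.99310/0.9956) = 0.998744.
In 43200 s of true time the clock registers 43200/0.998744 = 43254.3 s, so it gains 54 s.

gain 54 s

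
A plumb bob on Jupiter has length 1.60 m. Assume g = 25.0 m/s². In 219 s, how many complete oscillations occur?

137

T = 2π√(L/g) = 2π√(1.60/25.0) = 1.590 s.
Number of complete oscillations = ⌊219/1.590⌋ = ⌊137.8⌋ = 137.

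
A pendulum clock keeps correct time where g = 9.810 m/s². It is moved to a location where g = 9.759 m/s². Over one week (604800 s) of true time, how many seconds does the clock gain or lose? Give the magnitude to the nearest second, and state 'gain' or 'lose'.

The clock's period scales as T ∝ 1/√g, so T'/T = √(9.810/9.759) = 1.00261.
In 604800 s of true time the clock registers 604800/1.00261 = 603225.8 s, so it loses 1574 s.

lose 1574 s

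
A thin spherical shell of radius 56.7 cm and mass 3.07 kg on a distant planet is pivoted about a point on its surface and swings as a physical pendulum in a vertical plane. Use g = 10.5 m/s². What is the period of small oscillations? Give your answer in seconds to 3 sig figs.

1.88 s

I_cm = (2/3)mr² = 0.6580 kg·m². The pivot is at distance d = 0.567 m from the centre of mass.
By the parallel-axis theorem, I = I_cm + md² = 0.6580 + 0.9870 = 1.645 kg·m².
T = 2π√(I/(mgd)) = 2π√(1.645/(3.07 × 10.5 × 0.567)) = 1.88 s.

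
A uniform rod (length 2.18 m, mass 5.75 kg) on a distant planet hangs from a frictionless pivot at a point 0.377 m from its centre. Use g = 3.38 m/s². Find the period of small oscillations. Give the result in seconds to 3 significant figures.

4.08 s

For a physical pendulum T = 2π√(I/(mgd)), with d = 0.3770 m from pivot to centre of mass.
I_cm = mL²/12 = 5.75 × 2.18²/12 = 2.277 kg·m²; I = I_cm + md² = 2.277 + 5.75 × 0.3770² = 3.094 kg·m².
T = 2π√(3.094/(5.75 × 3.38 × 0.3770)) = 4.08 s.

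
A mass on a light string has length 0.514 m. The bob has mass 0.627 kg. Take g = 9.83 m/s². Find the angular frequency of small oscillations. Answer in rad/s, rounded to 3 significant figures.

ω = √(g/L) = √(9.83/0.514) = 4.37 rad/s.

4.37 rad/s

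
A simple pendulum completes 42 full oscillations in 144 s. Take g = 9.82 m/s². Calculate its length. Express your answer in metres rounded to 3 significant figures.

2.92 m

T = 144/42 = 3.429 s.
From T = 2π√(L/g), L = gT²/(4π²) = 9.82 × 3.429²/(4π²) = 2.92 m.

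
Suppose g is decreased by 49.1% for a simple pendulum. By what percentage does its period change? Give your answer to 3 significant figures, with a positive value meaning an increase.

T ∝ 1/√g, so T'/T = 1/√(0.5090) = 1.402.
Percentage change in T = (1.402 − 1) × 100% = 40.2%.

40.2%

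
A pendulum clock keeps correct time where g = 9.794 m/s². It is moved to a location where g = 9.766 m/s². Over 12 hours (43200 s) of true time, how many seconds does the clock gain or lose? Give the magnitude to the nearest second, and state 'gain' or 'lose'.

lose 62 s

The clock's period scales as T ∝ 1/√g, so T'/T = √(9.794/9.766) = 1.00143.
In 43200 s of true time the clock registers 43200/1.00143 = 43138.2 s, so it loses 62 s.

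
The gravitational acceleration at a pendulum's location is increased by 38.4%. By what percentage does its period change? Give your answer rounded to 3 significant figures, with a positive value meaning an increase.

T ∝ 1/√g, so T'/T = 1/√(1.384) = 0.8500.
Percentage change in T = (0.8500 − 1) × 100% = -15.0%.

-15.0%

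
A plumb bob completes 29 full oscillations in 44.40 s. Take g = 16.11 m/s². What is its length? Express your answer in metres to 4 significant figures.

0.9565 m

T = 44.40/29 = 1.5310 s.
From T = 2π√(L/g), L = gT²/(4π²) = 16.11 × 1.5310²/(4π²) = 0.9565 m.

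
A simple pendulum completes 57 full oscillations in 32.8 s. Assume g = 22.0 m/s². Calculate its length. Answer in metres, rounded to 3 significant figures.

0.185 m

T = 32.8/57 = 0.5754 s.
From T = 2π√(L/g), L = gT²/(4π²) = 22.0 × 0.5754²/(4π²) = 0.185 m.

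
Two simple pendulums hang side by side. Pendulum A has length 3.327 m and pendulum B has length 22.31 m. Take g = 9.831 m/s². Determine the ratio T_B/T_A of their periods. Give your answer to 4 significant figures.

2.590

T ∝ √L, so T_B/T_A = √(L_B/L_A) = √(22.31/3.327) = 2.590.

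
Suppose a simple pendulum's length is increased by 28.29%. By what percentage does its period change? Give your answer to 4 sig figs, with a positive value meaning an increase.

T ∝ √L, so T'/T = √(1.2829) = 1.1327.
Percentage change in T = (1.1327 − 1) × 100% = 13.27%.

13.27%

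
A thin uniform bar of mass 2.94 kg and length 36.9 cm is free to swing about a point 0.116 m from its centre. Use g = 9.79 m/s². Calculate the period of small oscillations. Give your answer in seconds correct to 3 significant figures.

For a physical pendulum T = 2π√(I/(mgd)), with d = 0.1160 m from pivot to centre of mass.
I_cm = mL²/12 = 2.94 × 0.369²/12 = 0.03336 kg·m²; I = I_cm + md² = 0.03336 + 2.94 × 0.1160² = 0.07292 kg·m².
T = 2π√(0.07292/(2.94 × 9.79 × 0.1160)) = 0.929 s.

0.929 s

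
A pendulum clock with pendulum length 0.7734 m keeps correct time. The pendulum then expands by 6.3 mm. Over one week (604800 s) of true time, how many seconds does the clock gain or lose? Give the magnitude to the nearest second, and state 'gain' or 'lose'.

T ∝ √L, so T'/T = √(0.77970/0.7734) = 1.00406.
In 604800 s of true time the clock registers 604800/1.00406 = 602351.6 s, so it loses 2448 s.

lose 2448 s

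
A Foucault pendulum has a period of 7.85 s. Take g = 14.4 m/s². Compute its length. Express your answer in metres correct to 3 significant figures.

From T = 2π√(L/g), L = gT²/(4π²) = 14.4 × 7.850²/(4π²) = 22.5 m.

22.5 m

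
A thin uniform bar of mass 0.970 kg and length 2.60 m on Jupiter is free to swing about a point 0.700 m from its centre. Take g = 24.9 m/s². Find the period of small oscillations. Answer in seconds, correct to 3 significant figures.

For a physical pendulum T = 2π√(I/(mgd)), with d = 0.7000 m from pivot to centre of mass.
I_cm = mL²/12 = 0.970 × 2.60²/12 = 0.5464 kg·m²; I = I_cm + md² = 0.5464 + 0.970 × 0.7000² = 1.022 kg·m².
T = 2π√(1.022/(0.970 × 24.9 × 0.7000)) = 1.54 s.

1.54 s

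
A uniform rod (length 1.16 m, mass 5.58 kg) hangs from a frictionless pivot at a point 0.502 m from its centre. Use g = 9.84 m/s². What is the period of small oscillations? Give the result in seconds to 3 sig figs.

1.71 s

For a physical pendulum T = 2π√(I/(mgd)), with d = 0.5020 m from pivot to centre of mass.
I_cm = mL²/12 = 5.58 × 1.16²/12 = 0.6257 kg·m²; I = I_cm + md² = 0.6257 + 5.58 × 0.5020² = 2.032 kg·m².
T = 2π√(2.032/(5.58 × 9.84 × 0.5020)) = 1.71 s.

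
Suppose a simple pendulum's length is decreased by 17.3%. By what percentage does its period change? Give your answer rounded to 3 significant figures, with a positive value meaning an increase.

T ∝ √L, so T'/T = √(0.8270) = 0.9094.
Percentage change in T = (0.9094 − 1) × 100% = -9.06%.

-9.06%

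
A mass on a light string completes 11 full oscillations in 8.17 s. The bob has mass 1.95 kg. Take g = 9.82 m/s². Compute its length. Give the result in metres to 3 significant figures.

T = 8.17/11 = 0.7427 s.
From T = 2π√(L/g), L = gT²/(4π²) = 9.82 × 0.7427²/(4π²) = 0.137 m.

0.137 m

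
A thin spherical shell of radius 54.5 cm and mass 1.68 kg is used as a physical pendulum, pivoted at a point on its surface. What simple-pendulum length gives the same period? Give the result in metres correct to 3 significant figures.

0.908 m

The equivalent simple-pendulum length is L_eq = I/(md), where I is about the pivot and d = 0.5450 m.
I_cm = (2/3)mR² = 0.3327 kg·m², so I = I_cm + md² = 0.3327 + 0.4990 = 0.8317 kg·m².
L_eq = 0.8317/(1.68 × 0.5450) = 0.908 m.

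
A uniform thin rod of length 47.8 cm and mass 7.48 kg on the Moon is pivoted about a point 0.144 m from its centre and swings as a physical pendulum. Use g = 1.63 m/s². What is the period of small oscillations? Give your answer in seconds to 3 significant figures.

For a physical pendulum T = 2π√(I/(mgd)), with d = 0.1440 m from pivot to centre of mass.
I_cm = mL²/12 = 7.48 × 0.478²/12 = 0.1424 kg·m²; I = I_cm + md² = 0.1424 + 7.48 × 0.1440² = 0.2975 kg·m².
T = 2π√(0.2975/(7.48 × 1.63 × 0.1440)) = 2.59 s.

2.59 s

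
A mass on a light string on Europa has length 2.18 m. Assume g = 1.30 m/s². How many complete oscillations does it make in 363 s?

44

T = 2π√(L/g) = 2π√(2.18/1.30) = 8.136 s.
Number of complete oscillations = ⌊363/8.136⌋ = ⌊44.61⌋ = 44.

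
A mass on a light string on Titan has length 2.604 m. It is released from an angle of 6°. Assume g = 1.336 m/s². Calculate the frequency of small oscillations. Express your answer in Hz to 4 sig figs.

0.1140 Hz

T = 2π√(L/g) = 2π√(2.604/1.336) = 8.7720 s, so f = 1/T = 0.1140 Hz.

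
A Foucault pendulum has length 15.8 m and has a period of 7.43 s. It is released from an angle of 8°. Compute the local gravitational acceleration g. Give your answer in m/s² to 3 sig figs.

From T = 2π√(L/g), g = 4π²L/T² = 4π² × 15.8/7.430² = 11.3 m/s².

11.3 m/s²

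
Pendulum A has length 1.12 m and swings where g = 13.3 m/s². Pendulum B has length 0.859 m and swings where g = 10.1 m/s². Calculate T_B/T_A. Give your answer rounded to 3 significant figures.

T = 2π√(L/g), so T_B/T_A = √((L_B/g_B)/(L_A/g_A)) = √((0.859/10.1)/(1.12/13.3)) = 1.00.

1.00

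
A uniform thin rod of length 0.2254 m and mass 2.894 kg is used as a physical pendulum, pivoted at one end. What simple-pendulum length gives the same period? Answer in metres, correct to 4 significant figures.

0.1503 m

The equivalent simple-pendulum length is L_eq = I/(md), where I is about the pivot and d = 0.11270 m.
I_cm = (1/12)mL² = 0.012253 kg·m², so I = I_cm + md² = 0.012253 + 0.036758 = 0.049010 kg·m².
L_eq = 0.049010/(2.894 × 0.11270) = 0.1503 m.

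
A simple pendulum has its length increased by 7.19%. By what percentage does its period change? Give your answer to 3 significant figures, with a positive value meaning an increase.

T ∝ √L, so T'/T = √(1.072) = 1.035.
Percentage change in T = (1.035 − 1) × 100% = 3.53%.

3.53%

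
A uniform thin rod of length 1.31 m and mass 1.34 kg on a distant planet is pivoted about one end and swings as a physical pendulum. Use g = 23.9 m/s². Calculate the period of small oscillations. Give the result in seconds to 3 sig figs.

1.20 s

For a physical pendulum T = 2π√(I/(mgd)), with d = 0.6550 m from pivot to centre of mass.
I_cm = mL²/12 = 1.34 × 1.31²/12 = 0.1916 kg·m²; I = I_cm + md² = 0.1916 + 1.34 × 0.6550² = 0.7665 kg·m².
T = 2π√(0.7665/(1.34 × 23.9 × 0.6550)) = 1.20 s.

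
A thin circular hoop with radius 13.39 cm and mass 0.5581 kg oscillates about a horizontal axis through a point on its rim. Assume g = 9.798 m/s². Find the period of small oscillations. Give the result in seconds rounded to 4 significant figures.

1.039 s

I_cm = mr² = 0.010006 kg·m². The pivot is at distance d = 0.1339 m from the centre of mass.
By the parallel-axis theorem, I = I_cm + md² = 0.010006 + 0.010006 = 0.020013 kg·m².
T = 2π√(I/(mgd)) = 2π√(0.020013/(0.5581 × 9.798 × 0.1339)) = 1.039 s.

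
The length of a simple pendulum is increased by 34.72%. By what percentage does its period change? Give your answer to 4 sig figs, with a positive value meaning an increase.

16.07%

T ∝ √L, so T'/T = √(1.3472) = 1.1607.
Percentage change in T = (1.1607 − 1) × 100% = 16.07%.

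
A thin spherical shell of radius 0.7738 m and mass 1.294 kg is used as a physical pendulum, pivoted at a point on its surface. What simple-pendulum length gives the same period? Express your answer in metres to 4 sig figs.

The equivalent simple-pendulum length is L_eq = I/(md), where I is about the pivot and d = 0.77380 m.
I_cm = (2/3)mR² = 0.51654 kg·m², so I = I_cm + md² = 0.51654 + 0.77480 = 1.2913 kg·m².
L_eq = 1.2913/(1.294 × 0.77380) = 1.290 m.

1.290 m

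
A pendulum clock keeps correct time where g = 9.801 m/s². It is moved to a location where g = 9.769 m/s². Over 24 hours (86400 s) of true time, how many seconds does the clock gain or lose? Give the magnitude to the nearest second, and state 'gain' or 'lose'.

The clock's period scales as T ∝ 1/√g, so T'/T = √(9.801/9.769) = 1.00164.
In 86400 s of true time the clock registers 86400/1.00164 = 86258.8 s, so it loses 141 s.

lose 141 s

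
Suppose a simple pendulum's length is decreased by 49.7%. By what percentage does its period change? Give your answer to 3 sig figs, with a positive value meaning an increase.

T ∝ √L, so T'/T = √(0.5030) = 0.7092.
Percentage change in T = (0.7092 − 1) × 100% = -29.1%.

-29.1%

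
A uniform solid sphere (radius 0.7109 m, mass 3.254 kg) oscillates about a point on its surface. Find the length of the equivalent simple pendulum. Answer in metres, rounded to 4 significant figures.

The equivalent simple-pendulum length is L_eq = I/(md), where I is about the pivot and d = 0.71090 m.
I_cm = (2/5)mR² = 0.65780 kg·m², so I = I_cm + md² = 0.65780 + 1.6445 = 2.3023 kg·m².
L_eq = 2.3023/(3.254 × 0.71090) = 0.9953 m.

0.9953 m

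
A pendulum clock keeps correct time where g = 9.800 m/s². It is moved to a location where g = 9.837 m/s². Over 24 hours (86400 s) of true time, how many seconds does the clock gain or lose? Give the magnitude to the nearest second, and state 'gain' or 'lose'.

The clock's period scales as T ∝ 1/√g, so T'/T = √(9.800/9.837) = 0.998118.
In 86400 s of true time the clock registers 86400/0.998118 = 86562.9 s, so it gains 163 s.

gain 163 s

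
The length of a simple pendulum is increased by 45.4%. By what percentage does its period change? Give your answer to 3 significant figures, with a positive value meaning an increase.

20.6%

T ∝ √L, so T'/T = √(1.454) = 1.206.
Percentage change in T = (1.206 − 1) × 100% = 20.6%.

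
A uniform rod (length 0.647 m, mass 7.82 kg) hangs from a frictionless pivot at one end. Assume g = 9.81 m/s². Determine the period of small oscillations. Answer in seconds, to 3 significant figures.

For a physical pendulum T = 2π√(I/(mgd)), with d = 0.3235 m from pivot to centre of mass.
I_cm = mL²/12 = 7.82 × 0.647²/12 = 0.2728 kg·m²; I = I_cm + md² = 0.2728 + 7.82 × 0.3235² = 1.091 kg·m².
T = 2π√(1.091/(7.82 × 9.81 × 0.3235)) = 1.32 s.

1.32 s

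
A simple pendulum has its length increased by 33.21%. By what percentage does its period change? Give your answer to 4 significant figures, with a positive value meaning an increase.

15.42%

T ∝ √L, so T'/T = √(1.3321) = 1.1542.
Percentage change in T = (1.1542 − 1) × 100% = 15.42%.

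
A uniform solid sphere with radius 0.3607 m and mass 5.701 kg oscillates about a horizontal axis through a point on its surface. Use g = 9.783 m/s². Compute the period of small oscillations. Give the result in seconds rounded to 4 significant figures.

I_cm = (2/5)mr² = 0.29669 kg·m². The pivot is at distance d = 0.3607 m from the centre of mass.
By the parallel-axis theorem, I = I_cm + md² = 0.29669 + 0.74173 = 1.0384 kg·m².
T = 2π√(I/(mgd)) = 2π√(1.0384/(5.701 × 9.783 × 0.3607)) = 1.428 s.

1.428 s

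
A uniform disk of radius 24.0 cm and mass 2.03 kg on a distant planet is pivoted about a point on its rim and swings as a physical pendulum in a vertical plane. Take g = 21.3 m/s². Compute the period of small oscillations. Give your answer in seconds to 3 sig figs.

0.817 s

I_cm = ½mr² = 0.05846 kg·m². The pivot is at distance d = 0.240 m from the centre of mass.
By the parallel-axis theorem, I = I_cm + md² = 0.05846 + 0.1169 = 0.1754 kg·m².
T = 2π√(I/(mgd)) = 2π√(0.1754/(2.03 × 21.3 × 0.240)) = 0.817 s.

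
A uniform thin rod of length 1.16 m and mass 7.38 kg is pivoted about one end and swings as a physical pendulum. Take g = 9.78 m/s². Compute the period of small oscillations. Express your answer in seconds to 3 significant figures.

1.77 s

For a physical pendulum T = 2π√(I/(mgd)), with d = 0.5800 m from pivot to centre of mass.
I_cm = mL²/12 = 7.38 × 1.16²/12 = 0.8275 kg·m²; I = I_cm + md² = 0.8275 + 7.38 × 0.5800² = 3.310 kg·m².
T = 2π√(3.310/(7.38 × 9.78 × 0.5800)) = 1.77 s.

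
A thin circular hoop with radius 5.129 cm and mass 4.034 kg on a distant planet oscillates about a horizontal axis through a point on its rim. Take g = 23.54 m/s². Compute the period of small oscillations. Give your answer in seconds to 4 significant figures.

I_cm = mr² = 0.010612 kg·m². The pivot is at distance d = 0.05129 m from the centre of mass.
By the parallel-axis theorem, I = I_cm + md² = 0.010612 + 0.010612 = 0.021224 kg·m².
T = 2π√(I/(mgd)) = 2π√(0.021224/(4.034 × 23.54 × 0.05129)) = 0.4148 s.

0.4148 s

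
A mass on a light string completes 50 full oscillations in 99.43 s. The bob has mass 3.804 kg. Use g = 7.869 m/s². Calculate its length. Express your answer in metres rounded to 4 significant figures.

0.7882 m

T = 99.43/50 = 1.9886 s.
From T = 2π√(L/g), L = gT²/(4π²) = 7.869 × 1.9886²/(4π²) = 0.7882 m.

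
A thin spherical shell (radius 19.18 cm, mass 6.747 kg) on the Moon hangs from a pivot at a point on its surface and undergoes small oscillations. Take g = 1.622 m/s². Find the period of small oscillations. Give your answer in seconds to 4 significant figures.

2.789 s

I_cm = (2/3)mr² = 0.16547 kg·m². The pivot is at distance d = 0.1918 m from the centre of mass.
By the parallel-axis theorem, I = I_cm + md² = 0.16547 + 0.24820 = 0.41367 kg·m².
T = 2π√(I/(mgd)) = 2π√(0.41367/(6.747 × 1.622 × 0.1918)) = 2.789 s.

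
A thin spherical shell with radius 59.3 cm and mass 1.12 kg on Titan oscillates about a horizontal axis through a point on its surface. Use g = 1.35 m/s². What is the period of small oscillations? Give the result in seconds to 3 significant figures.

I_cm = (2/3)mr² = 0.2626 kg·m². The pivot is at distance d = 0.593 m from the centre of mass.
By the parallel-axis theorem, I = I_cm + md² = 0.2626 + 0.3938 = 0.6564 kg·m².
T = 2π√(I/(mgd)) = 2π√(0.6564/(1.12 × 1.35 × 0.593)) = 5.38 s.

5.38 s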